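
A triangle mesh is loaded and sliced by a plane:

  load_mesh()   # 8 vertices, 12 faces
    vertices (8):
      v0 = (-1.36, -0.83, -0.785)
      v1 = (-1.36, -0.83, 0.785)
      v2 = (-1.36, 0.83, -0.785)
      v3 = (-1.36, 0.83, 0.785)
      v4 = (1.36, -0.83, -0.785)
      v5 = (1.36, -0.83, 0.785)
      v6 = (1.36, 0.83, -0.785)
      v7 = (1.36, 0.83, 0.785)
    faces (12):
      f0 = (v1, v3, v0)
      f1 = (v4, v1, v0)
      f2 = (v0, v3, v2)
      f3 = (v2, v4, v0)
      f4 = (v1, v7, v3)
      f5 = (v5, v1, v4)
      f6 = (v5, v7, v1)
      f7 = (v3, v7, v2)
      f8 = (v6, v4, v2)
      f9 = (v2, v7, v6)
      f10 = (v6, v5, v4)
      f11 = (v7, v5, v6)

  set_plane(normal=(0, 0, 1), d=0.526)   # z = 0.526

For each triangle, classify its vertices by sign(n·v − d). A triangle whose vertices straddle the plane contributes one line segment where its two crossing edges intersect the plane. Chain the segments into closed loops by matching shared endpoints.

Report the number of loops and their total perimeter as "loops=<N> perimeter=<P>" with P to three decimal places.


Straddling triangles (8 of 12):
  (v1,v3,v0) [++-] → (-1.36, 0.556153, 0.526)–(-1.36, -0.83, 0.526)  len=1.3862
  (v4,v1,v0) [-+-] → (-0.911287, -0.83, 0.526)–(-1.36, -0.83, 0.526)  len=0.4487
  (v0,v3,v2) [-+-] → (-1.36, 0.556153, 0.526)–(-1.36, 0.83, 0.526)  len=0.2738
  (v5,v1,v4) [++-] → (-0.911287, -0.83, 0.526)–(1.36, -0.83, 0.526)  len=2.2713
  (v3,v7,v2) [++-] → (0.911287, 0.83, 0.526)–(-1.36, 0.83, 0.526)  len=2.2713
  (v2,v7,v6) [-+-] → (0.911287, 0.83, 0.526)–(1.36, 0.83, 0.526)  len=0.4487
  (v6,v5,v4) [-+-] → (1.36, -0.556153, 0.526)–(1.36, -0.83, 0.526)  len=0.2738
  (v7,v5,v6) [++-] → (1.36, -0.556153, 0.526)–(1.36, 0.83, 0.526)  len=1.3862

Chained into 1 loop(s):
  loop 1: 8 segments, perimeter = 8.7600
Total perimeter = 8.760

loops=1 perimeter=8.760


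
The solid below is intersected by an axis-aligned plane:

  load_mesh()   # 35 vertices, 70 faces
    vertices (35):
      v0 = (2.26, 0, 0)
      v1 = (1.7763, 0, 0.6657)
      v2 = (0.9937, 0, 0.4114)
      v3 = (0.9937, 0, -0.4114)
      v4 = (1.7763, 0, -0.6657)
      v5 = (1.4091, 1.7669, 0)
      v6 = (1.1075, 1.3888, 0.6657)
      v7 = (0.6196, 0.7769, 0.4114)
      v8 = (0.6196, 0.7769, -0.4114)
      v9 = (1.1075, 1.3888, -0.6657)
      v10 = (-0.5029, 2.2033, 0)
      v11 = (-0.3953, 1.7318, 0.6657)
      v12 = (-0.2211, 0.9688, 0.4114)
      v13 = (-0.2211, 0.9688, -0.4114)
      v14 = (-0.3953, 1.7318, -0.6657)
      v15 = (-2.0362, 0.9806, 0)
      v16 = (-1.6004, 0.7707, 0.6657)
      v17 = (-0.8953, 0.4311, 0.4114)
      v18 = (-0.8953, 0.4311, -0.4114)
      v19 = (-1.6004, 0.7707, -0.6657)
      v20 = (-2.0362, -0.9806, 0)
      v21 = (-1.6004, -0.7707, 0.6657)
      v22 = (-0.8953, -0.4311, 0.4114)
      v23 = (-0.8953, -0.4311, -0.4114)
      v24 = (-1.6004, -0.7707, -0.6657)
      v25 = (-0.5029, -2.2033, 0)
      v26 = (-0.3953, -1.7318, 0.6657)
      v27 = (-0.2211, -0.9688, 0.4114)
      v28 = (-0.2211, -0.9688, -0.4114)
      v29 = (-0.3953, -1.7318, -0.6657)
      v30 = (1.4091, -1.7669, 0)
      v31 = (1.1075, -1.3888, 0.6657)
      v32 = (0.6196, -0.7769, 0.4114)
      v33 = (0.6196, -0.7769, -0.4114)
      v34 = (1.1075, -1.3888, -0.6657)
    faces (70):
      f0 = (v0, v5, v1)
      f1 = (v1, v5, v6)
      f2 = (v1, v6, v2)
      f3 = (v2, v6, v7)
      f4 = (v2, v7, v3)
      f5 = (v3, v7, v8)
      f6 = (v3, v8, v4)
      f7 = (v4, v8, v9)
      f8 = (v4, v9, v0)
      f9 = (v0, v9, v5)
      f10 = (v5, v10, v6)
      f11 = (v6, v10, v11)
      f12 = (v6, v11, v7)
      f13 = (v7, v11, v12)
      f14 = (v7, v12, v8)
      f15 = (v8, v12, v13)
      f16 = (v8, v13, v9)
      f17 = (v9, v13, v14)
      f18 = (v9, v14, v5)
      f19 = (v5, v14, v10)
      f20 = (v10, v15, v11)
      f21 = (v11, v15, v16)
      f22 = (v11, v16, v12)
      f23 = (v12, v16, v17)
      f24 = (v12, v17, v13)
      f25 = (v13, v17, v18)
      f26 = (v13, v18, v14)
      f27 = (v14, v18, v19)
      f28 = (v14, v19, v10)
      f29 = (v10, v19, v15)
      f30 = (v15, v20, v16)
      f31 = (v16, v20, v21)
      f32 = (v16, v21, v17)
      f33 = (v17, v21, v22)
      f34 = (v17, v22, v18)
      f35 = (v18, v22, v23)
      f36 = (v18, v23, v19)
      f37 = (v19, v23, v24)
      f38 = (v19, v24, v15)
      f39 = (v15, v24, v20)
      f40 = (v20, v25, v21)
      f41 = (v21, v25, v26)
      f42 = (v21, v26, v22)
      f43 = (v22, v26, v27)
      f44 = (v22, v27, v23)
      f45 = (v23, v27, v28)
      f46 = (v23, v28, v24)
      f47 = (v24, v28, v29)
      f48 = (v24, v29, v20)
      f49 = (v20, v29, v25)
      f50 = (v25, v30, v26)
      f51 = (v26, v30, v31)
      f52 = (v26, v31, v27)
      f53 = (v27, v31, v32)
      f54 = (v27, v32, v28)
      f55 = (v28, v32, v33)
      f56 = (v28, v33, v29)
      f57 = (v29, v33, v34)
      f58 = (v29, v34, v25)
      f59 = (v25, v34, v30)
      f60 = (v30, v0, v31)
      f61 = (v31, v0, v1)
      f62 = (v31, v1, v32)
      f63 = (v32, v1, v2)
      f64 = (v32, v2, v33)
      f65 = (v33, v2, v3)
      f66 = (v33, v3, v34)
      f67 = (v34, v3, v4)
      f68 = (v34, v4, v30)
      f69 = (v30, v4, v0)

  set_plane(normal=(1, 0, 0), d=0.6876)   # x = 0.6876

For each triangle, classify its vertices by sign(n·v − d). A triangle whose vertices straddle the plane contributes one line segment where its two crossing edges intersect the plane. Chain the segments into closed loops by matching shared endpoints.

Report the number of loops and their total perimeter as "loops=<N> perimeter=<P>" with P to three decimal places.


loops=2 perimeter=8.409

Straddling triangles (24 of 70):
  (v2,v6,v7) [++-] → (0.6876, 0.862182, 0.446843)–(0.6876, 0.635683, 0.4114)  len=0.2293
  (v2,v7,v3) [+-+] → (0.6876, 0.635683, 0.4114)–(0.6876, 0.635683, 0.26184)  len=0.1496
  (v3,v7,v8) [+--] → (0.6876, 0.635683, 0.26184)–(0.6876, 0.635683, -0.4114)  len=0.6732
  (v3,v8,v4) [+-+] → (0.6876, 0.635683, -0.4114)–(0.6876, 0.731228, -0.42635)  len=0.0967
  (v4,v8,v9) [+-+] → (0.6876, 0.731228, -0.42635)–(0.6876, 0.862182, -0.446843)  len=0.1325
  (v5,v10,v6) [+-+] → (0.6876, 1.93158, 0)–(0.6876, 1.60117, 0.492124)  len=0.5927
  (v6,v10,v11) [+--] → (0.6876, 1.60117, 0.492124)–(0.6876, 1.48464, 0.6657)  len=0.2091
  (v6,v11,v7) [+--] → (0.6876, 1.48464, 0.6657)–(0.6876, 0.862182, 0.446843)  len=0.6598
  (v8,v13,v9) [--+] → (0.6876, 1.25606, -0.585329)–(0.6876, 0.862182, -0.446843)  len=0.4175
  (v9,v13,v14) [+--] → (0.6876, 1.25606, -0.585329)–(0.6876, 1.48464, -0.6657)  len=0.2423
  (v9,v14,v5) [+-+] → (0.6876, 1.48464, -0.6657)–(0.6876, 1.75287, -0.266184)  len=0.4812
  (v5,v14,v10) [+--] → (0.6876, 1.75287, -0.266184)–(0.6876, 1.93158, 0)  len=0.3206
  (v25,v30,v26) [-+-] → (0.6876, -1.93158, 0)–(0.6876, -1.75287, 0.266184)  len=0.3206
  (v26,v30,v31) [-++] → (0.6876, -1.75287, 0.266184)–(0.6876, -1.48464, 0.6657)  len=0.4812
  (v26,v31,v27) [-+-] → (0.6876, -1.48464, 0.6657)–(0.6876, -1.25606, 0.585329)  len=0.2423
  (v27,v31,v32) [-+-] → (0.6876, -1.25606, 0.585329)–(0.6876, -0.862182, 0.446843)  len=0.4175
  (v29,v33,v34) [--+] → (0.6876, -0.862182, -0.446843)–(0.6876, -1.48464, -0.6657)  len=0.6598
  (v29,v34,v25) [-+-] → (0.6876, -1.48464, -0.6657)–(0.6876, -1.60117, -0.492124)  len=0.2091
  (v25,v34,v30) [-++] → (0.6876, -1.60117, -0.492124)–(0.6876, -1.93158, 0)  len=0.5927
  (v31,v1,v32) [++-] → (0.6876, -0.731228, 0.42635)–(0.6876, -0.862182, 0.446843)  len=0.1325
  (v32,v1,v2) [-++] → (0.6876, -0.731228, 0.42635)–(0.6876, -0.635683, 0.4114)  len=0.0967
  (v32,v2,v33) [-+-] → (0.6876, -0.635683, 0.4114)–(0.6876, -0.635683, -0.26184)  len=0.6732
  (v33,v2,v3) [-++] → (0.6876, -0.635683, -0.26184)–(0.6876, -0.635683, -0.4114)  len=0.1496
  (v33,v3,v34) [-++] → (0.6876, -0.635683, -0.4114)–(0.6876, -0.862182, -0.446843)  len=0.2293

Chained into 2 loop(s):
  loop 1: 12 segments, perimeter = 4.2046
  loop 2: 12 segments, perimeter = 4.2046
Total perimeter = 8.409


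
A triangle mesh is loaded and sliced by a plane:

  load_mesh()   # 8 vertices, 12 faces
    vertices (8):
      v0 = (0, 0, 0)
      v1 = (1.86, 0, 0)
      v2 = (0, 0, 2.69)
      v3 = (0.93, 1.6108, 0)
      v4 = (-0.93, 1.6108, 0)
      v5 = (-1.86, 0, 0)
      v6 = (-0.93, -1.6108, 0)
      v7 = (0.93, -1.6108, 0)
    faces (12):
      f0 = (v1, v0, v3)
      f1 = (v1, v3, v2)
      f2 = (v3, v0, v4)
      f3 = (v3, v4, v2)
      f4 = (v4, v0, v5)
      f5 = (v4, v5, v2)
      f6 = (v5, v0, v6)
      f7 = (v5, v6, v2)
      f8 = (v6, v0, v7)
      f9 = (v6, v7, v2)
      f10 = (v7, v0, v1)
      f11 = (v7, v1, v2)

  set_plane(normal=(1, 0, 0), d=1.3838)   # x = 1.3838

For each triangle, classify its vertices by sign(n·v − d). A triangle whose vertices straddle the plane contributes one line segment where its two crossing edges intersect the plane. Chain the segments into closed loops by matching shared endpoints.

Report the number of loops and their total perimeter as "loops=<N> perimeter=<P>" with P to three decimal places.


loops=1 perimeter=3.799

Straddling triangles (4 of 12):
  (v1,v0,v3) [+--] → (1.3838, 0, 0)–(1.3838, 0.824799, 0)  len=0.8248
  (v1,v3,v2) [+--] → (1.3838, 0.824799, 0)–(1.3838, 0, 0.688698)  len=1.0745
  (v7,v0,v1) [--+] → (1.3838, 0, 0)–(1.3838, -0.824799, 0)  len=0.8248
  (v7,v1,v2) [-+-] → (1.3838, -0.824799, 0)–(1.3838, 0, 0.688698)  len=1.0745

Chained into 1 loop(s):
  loop 1: 4 segments, perimeter = 3.7986
Total perimeter = 3.799


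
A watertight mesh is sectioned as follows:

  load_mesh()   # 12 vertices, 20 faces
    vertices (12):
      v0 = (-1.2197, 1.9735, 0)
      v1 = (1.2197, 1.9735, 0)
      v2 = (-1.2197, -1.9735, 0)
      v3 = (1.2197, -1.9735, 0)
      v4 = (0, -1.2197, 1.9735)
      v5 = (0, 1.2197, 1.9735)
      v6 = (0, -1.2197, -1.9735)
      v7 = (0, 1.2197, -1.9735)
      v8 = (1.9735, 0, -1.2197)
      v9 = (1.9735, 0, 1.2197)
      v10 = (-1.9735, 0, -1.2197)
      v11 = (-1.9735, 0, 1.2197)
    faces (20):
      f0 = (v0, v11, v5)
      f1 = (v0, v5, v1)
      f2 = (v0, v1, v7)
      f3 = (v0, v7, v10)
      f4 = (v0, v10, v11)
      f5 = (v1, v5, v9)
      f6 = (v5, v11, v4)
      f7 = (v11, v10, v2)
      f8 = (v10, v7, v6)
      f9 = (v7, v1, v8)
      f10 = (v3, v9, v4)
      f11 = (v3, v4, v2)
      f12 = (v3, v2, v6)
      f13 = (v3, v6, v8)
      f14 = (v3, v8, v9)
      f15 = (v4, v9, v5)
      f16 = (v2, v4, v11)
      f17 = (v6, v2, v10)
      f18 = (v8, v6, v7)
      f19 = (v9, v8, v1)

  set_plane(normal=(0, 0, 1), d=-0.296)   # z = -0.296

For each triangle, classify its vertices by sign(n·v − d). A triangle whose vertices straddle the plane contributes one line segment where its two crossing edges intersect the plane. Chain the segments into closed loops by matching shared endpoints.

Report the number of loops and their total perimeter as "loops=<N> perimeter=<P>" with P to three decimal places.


Straddling triangles (10 of 20):
  (v0,v1,v7) [++-] → (1.03676, 1.86044, -0.296)–(-1.03676, 1.86044, -0.296)  len=2.0735
  (v0,v7,v10) [+--] → (-1.03676, 1.86044, -0.296)–(-1.40263, 1.49457, -0.296)  len=0.5174
  (v0,v10,v11) [+-+] → (-1.40263, 1.49457, -0.296)–(-1.9735, 0, -0.296)  len=1.5999
  (v11,v10,v2) [+-+] → (-1.9735, 0, -0.296)–(-1.40263, -1.49457, -0.296)  len=1.5999
  (v7,v1,v8) [-+-] → (1.03676, 1.86044, -0.296)–(1.40263, 1.49457, -0.296)  len=0.5174
  (v3,v2,v6) [++-] → (-1.03676, -1.86044, -0.296)–(1.03676, -1.86044, -0.296)  len=2.0735
  (v3,v6,v8) [+--] → (1.03676, -1.86044, -0.296)–(1.40263, -1.49457, -0.296)  len=0.5174
  (v3,v8,v9) [+-+] → (1.40263, -1.49457, -0.296)–(1.9735, 0, -0.296)  len=1.5999
  (v6,v2,v10) [-+-] → (-1.03676, -1.86044, -0.296)–(-1.40263, -1.49457, -0.296)  len=0.5174
  (v9,v8,v1) [+-+] → (1.9735, 0, -0.296)–(1.40263, 1.49457, -0.296)  len=1.5999

Chained into 1 loop(s):
  loop 1: 10 segments, perimeter = 12.6163
Total perimeter = 12.616

loops=1 perimeter=12.616


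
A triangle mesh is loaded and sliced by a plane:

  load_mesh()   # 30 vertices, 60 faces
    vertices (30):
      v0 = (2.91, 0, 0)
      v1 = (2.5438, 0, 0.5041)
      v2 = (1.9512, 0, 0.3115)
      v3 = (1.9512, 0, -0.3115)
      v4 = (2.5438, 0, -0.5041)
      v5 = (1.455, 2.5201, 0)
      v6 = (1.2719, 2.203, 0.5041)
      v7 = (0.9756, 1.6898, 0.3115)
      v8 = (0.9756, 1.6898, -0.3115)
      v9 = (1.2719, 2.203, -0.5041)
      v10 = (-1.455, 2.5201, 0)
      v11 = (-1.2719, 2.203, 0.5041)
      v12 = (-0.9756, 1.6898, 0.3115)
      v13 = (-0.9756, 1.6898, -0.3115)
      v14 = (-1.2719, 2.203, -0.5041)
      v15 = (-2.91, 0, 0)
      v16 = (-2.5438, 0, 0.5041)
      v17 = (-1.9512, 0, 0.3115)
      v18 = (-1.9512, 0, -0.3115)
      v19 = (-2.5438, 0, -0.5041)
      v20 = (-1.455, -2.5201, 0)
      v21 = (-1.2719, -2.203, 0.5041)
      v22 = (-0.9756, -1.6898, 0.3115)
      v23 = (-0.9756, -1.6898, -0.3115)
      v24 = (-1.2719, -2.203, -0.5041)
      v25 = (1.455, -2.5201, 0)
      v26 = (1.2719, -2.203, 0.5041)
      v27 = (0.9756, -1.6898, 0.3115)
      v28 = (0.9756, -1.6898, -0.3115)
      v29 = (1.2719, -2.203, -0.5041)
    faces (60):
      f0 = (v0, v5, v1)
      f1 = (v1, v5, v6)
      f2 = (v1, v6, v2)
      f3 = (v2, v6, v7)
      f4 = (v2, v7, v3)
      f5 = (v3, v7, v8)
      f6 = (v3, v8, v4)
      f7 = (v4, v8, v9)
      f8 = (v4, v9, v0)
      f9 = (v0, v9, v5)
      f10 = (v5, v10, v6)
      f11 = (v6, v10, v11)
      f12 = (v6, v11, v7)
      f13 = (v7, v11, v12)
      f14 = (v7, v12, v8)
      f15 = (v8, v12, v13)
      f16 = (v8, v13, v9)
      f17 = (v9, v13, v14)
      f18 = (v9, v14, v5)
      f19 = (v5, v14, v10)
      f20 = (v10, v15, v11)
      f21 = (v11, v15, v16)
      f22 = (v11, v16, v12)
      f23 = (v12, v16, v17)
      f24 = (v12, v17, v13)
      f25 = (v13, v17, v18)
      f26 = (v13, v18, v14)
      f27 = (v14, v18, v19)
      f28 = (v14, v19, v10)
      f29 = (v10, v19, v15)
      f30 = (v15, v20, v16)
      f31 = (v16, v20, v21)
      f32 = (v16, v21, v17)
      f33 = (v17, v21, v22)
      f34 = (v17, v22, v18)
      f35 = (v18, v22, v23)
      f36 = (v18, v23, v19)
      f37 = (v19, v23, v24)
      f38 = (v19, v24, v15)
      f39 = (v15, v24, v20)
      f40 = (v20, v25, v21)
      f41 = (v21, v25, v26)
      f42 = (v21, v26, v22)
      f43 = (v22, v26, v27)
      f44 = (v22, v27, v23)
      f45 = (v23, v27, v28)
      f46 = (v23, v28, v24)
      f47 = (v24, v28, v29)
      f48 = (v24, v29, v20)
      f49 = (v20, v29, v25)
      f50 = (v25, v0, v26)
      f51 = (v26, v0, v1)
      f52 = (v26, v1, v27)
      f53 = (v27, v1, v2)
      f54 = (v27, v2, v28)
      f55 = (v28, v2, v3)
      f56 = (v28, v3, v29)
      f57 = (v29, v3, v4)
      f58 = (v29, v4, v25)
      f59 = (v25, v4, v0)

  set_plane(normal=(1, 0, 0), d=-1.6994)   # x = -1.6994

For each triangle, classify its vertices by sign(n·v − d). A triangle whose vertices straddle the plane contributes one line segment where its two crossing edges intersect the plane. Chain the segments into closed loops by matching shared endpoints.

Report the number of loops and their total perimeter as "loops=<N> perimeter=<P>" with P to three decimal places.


loops=2 perimeter=8.664

Straddling triangles (20 of 60):
  (v10,v15,v11) [+-+] → (-1.6994, 2.09679, 0)–(-1.6994, 1.62808, 0.372543)  len=0.5987
  (v11,v15,v16) [+--] → (-1.6994, 1.62808, 0.372543)–(-1.6994, 1.46255, 0.5041)  len=0.2114
  (v11,v16,v12) [+-+] → (-1.6994, 1.46255, 0.5041)–(-1.6994, 0.909876, 0.400394)  len=0.5623
  (v12,v16,v17) [+--] → (-1.6994, 0.909876, 0.400394)–(-1.6994, 0.436133, 0.3115)  len=0.4820
  (v12,v17,v13) [+-+] → (-1.6994, 0.436133, 0.3115)–(-1.6994, 0.436133, 0.150705)  len=0.1608
  (v13,v17,v18) [+--] → (-1.6994, 0.436133, 0.150705)–(-1.6994, 0.436133, -0.3115)  len=0.4622
  (v13,v18,v14) [+-+] → (-1.6994, 0.436133, -0.3115)–(-1.6994, 0.816599, -0.382892)  len=0.3871
  (v14,v18,v19) [+--] → (-1.6994, 0.816599, -0.382892)–(-1.6994, 1.46255, -0.5041)  len=0.6572
  (v14,v19,v10) [+-+] → (-1.6994, 1.46255, -0.5041)–(-1.6994, 1.95442, -0.113154)  len=0.6283
  (v10,v19,v15) [+--] → (-1.6994, 1.95442, -0.113154)–(-1.6994, 2.09679, 0)  len=0.1819
  (v15,v20,v16) [-+-] → (-1.6994, -2.09679, 0)–(-1.6994, -1.95442, 0.113154)  len=0.1819
  (v16,v20,v21) [-++] → (-1.6994, -1.95442, 0.113154)–(-1.6994, -1.46255, 0.5041)  len=0.6283
  (v16,v21,v17) [-+-] → (-1.6994, -1.46255, 0.5041)–(-1.6994, -0.816599, 0.382892)  len=0.6572
  (v17,v21,v22) [-++] → (-1.6994, -0.816599, 0.382892)–(-1.6994, -0.436133, 0.3115)  len=0.3871
  (v17,v22,v18) [-+-] → (-1.6994, -0.436133, 0.3115)–(-1.6994, -0.436133, -0.150705)  len=0.4622
  (v18,v22,v23) [-++] → (-1.6994, -0.436133, -0.150705)–(-1.6994, -0.436133, -0.3115)  len=0.1608
  (v18,v23,v19) [-+-] → (-1.6994, -0.436133, -0.3115)–(-1.6994, -0.909876, -0.400394)  len=0.4820
  (v19,v23,v24) [-++] → (-1.6994, -0.909876, -0.400394)–(-1.6994, -1.46255, -0.5041)  len=0.5623
  (v19,v24,v15) [-+-] → (-1.6994, -1.46255, -0.5041)–(-1.6994, -1.62808, -0.372543)  len=0.2114
  (v15,v24,v20) [-++] → (-1.6994, -1.62808, -0.372543)–(-1.6994, -2.09679, 0)  len=0.5987

Chained into 2 loop(s):
  loop 1: 10 segments, perimeter = 4.3320
  loop 2: 10 segments, perimeter = 4.3320
Total perimeter = 8.664


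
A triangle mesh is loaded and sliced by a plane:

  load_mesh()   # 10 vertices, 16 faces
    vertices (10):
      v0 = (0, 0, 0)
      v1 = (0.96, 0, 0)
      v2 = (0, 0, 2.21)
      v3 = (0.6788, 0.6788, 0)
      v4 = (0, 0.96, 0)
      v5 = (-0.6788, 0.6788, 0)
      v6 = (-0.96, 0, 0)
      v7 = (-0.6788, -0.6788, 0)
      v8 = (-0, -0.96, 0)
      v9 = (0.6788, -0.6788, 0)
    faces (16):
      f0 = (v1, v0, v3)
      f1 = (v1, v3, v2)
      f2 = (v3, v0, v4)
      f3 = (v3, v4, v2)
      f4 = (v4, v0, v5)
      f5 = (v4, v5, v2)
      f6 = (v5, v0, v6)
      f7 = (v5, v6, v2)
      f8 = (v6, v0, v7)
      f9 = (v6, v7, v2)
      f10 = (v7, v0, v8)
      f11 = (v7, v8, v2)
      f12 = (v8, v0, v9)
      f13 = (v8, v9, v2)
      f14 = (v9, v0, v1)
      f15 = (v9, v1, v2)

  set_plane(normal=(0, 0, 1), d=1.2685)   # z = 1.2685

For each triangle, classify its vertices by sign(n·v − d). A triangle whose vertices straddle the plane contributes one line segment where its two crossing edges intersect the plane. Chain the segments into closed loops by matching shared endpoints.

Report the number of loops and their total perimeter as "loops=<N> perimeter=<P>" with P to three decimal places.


loops=1 perimeter=2.504

Straddling triangles (8 of 16):
  (v1,v3,v2) [--+] → (0.289181, 0.289181, 1.2685)–(0.408977, 0, 1.2685)  len=0.3130
  (v3,v4,v2) [--+] → (0, 0.408977, 1.2685)–(0.289181, 0.289181, 1.2685)  len=0.3130
  (v4,v5,v2) [--+] → (-0.289181, 0.289181, 1.2685)–(0, 0.408977, 1.2685)  len=0.3130
  (v5,v6,v2) [--+] → (-0.408977, 0, 1.2685)–(-0.289181, 0.289181, 1.2685)  len=0.3130
  (v6,v7,v2) [--+] → (-0.289181, -0.289181, 1.2685)–(-0.408977, 0, 1.2685)  len=0.3130
  (v7,v8,v2) [--+] → (0, -0.408977, 1.2685)–(-0.289181, -0.289181, 1.2685)  len=0.3130
  (v8,v9,v2) [--+] → (0.289181, -0.289181, 1.2685)–(0, -0.408977, 1.2685)  len=0.3130
  (v9,v1,v2) [--+] → (0.408977, 0, 1.2685)–(0.289181, -0.289181, 1.2685)  len=0.3130

Chained into 1 loop(s):
  loop 1: 8 segments, perimeter = 2.5041
Total perimeter = 2.504


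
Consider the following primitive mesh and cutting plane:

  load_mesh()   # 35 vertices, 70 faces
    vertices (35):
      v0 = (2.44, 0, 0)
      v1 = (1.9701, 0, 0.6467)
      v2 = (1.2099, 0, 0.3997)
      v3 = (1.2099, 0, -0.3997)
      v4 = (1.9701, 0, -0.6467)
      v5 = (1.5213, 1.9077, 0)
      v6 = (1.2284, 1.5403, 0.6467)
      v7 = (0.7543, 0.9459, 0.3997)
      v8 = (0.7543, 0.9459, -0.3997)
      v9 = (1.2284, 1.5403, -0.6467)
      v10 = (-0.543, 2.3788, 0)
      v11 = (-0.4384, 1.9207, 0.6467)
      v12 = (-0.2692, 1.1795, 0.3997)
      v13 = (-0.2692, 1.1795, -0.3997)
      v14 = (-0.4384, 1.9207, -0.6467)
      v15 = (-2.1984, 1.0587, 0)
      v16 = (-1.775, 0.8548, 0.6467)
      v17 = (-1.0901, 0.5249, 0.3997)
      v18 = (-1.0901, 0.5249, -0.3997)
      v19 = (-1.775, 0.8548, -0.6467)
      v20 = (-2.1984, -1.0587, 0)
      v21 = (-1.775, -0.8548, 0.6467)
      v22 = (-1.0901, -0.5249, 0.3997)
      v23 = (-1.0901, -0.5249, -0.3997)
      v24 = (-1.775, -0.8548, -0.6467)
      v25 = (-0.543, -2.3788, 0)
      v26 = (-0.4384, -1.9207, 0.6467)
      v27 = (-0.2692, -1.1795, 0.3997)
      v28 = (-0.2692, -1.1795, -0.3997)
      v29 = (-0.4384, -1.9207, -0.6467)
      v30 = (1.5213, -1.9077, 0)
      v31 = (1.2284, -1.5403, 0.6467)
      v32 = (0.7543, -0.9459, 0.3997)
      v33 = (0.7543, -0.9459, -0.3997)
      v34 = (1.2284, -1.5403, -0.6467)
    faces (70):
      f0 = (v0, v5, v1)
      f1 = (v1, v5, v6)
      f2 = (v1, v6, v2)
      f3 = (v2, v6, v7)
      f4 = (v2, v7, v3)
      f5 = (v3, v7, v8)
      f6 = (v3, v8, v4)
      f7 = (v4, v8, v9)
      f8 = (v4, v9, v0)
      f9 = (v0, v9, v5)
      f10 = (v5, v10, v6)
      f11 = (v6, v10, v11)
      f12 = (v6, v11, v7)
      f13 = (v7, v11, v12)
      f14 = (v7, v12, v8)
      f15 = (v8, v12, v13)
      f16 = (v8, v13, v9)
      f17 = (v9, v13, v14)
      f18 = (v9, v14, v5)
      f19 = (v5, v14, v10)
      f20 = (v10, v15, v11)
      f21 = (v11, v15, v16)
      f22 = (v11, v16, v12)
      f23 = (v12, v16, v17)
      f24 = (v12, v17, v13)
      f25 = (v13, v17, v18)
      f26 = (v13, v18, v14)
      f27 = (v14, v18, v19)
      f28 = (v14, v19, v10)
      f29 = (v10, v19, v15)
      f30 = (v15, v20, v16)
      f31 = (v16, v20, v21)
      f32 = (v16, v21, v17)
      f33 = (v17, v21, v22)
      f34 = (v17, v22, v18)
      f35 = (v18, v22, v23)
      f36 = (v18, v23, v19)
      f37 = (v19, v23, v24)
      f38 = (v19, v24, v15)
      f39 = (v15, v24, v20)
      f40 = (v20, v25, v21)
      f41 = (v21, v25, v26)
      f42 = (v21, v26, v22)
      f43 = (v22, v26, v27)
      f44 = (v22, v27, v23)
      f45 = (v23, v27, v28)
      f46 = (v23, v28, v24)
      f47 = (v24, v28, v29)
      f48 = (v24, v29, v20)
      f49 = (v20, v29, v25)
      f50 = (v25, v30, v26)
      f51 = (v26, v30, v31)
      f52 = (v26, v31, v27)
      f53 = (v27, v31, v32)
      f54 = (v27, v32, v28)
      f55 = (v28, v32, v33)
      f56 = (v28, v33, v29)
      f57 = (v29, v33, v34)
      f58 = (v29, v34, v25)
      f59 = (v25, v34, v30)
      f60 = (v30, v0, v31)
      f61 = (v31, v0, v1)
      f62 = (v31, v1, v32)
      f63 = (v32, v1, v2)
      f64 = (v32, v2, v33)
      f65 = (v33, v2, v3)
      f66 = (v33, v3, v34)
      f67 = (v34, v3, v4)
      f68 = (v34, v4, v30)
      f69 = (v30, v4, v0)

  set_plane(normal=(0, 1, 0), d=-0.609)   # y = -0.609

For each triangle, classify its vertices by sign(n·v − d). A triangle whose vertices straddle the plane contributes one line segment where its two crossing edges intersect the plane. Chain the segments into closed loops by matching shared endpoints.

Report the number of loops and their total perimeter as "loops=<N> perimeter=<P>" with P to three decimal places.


Straddling triangles (22 of 70):
  (v15,v20,v16) [+-+] → (-2.1984, -0.609, 0)–(-2.09889, -0.609, 0.151984)  len=0.1817
  (v16,v20,v21) [+--] → (-2.09889, -0.609, 0.151984)–(-1.775, -0.609, 0.6467)  len=0.5913
  (v16,v21,v17) [+-+] → (-1.775, -0.609, 0.6467)–(-1.65298, -0.609, 0.602696)  len=0.1297
  (v17,v21,v22) [+-+] → (-1.65298, -0.609, 0.602696)–(-1.2647, -0.609, 0.462667)  len=0.4128
  (v19,v23,v24) [++-] → (-1.2647, -0.609, -0.462667)–(-1.775, -0.609, -0.6467)  len=0.5425
  (v19,v24,v15) [+-+] → (-1.775, -0.609, -0.6467)–(-1.82939, -0.609, -0.563628)  len=0.0993
  (v15,v24,v20) [+--] → (-1.82939, -0.609, -0.563628)–(-2.1984, -0.609, 0)  len=0.6737
  (v21,v26,v22) [--+] → (-1.05083, -0.609, 0.414582)–(-1.2647, -0.609, 0.462667)  len=0.2192
  (v22,v26,v27) [+--] → (-1.05083, -0.609, 0.414582)–(-0.984635, -0.609, 0.3997)  len=0.0679
  (v22,v27,v23) [+-+] → (-0.984635, -0.609, 0.3997)–(-0.984635, -0.609, -0.296997)  len=0.6967
  (v23,v27,v28) [+--] → (-0.984635, -0.609, -0.296997)–(-0.984635, -0.609, -0.3997)  len=0.1027
  (v23,v28,v24) [+--] → (-0.984635, -0.609, -0.3997)–(-1.2647, -0.609, -0.462667)  len=0.2871
  (v30,v0,v31) [-+-] → (2.14672, -0.609, 0)–(1.96096, -0.609, 0.255691)  len=0.3160
  (v31,v0,v1) [-++] → (1.96096, -0.609, 0.255691)–(1.67685, -0.609, 0.6467)  len=0.4833
  (v31,v1,v32) [-+-] → (1.67685, -0.609, 0.6467)–(1.18733, -0.609, 0.487674)  len=0.5147
  (v32,v1,v2) [-++] → (1.18733, -0.609, 0.487674)–(0.91657, -0.609, 0.3997)  len=0.2847
  (v32,v2,v33) [-+-] → (0.91657, -0.609, 0.3997)–(0.91657, -0.609, -0.114979)  len=0.5147
  (v33,v2,v3) [-++] → (0.91657, -0.609, -0.114979)–(0.91657, -0.609, -0.3997)  len=0.2847
  (v33,v3,v34) [-+-] → (0.91657, -0.609, -0.3997)–(1.21721, -0.609, -0.497358)  len=0.3161
  (v34,v3,v4) [-++] → (1.21721, -0.609, -0.497358)–(1.67685, -0.609, -0.6467)  len=0.4833
  (v34,v4,v30) [-+-] → (1.67685, -0.609, -0.6467)–(1.82683, -0.609, -0.440252)  len=0.2552
  (v30,v4,v0) [-++] → (1.82683, -0.609, -0.440252)–(2.14672, -0.609, 0)  len=0.5442

Chained into 2 loop(s):
  loop 1: 12 segments, perimeter = 4.0044
  loop 2: 10 segments, perimeter = 3.9969
Total perimeter = 8.001

loops=2 perimeter=8.001


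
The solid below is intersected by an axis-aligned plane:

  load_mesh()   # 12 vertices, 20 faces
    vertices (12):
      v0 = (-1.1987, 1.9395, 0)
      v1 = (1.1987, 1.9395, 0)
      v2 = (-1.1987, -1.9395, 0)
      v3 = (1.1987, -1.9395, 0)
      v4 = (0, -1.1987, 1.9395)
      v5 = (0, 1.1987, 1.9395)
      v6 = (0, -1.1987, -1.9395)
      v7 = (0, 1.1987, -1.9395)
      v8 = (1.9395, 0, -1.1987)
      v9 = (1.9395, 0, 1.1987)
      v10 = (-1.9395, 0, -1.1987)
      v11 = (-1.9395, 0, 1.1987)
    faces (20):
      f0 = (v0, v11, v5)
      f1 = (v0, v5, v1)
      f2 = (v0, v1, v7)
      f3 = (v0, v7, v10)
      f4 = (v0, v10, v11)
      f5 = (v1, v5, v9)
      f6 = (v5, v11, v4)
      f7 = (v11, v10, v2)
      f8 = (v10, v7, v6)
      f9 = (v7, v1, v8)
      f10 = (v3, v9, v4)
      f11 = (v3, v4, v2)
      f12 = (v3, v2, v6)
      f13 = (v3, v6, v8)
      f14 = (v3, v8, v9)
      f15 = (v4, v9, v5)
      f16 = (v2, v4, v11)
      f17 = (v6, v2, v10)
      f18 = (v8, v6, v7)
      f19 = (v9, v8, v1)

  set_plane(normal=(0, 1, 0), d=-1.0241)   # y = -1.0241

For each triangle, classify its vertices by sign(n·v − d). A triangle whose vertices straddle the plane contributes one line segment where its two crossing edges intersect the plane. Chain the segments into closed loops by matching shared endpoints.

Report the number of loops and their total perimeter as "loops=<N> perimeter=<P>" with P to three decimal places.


loops=1 perimeter=10.633

Straddling triangles (10 of 20):
  (v5,v11,v4) [++-] → (-0.282503, -1.0241, 1.8316)–(0, -1.0241, 1.9395)  len=0.3024
  (v11,v10,v2) [++-] → (-1.54834, -1.0241, -0.565759)–(-1.54834, -1.0241, 0.565759)  len=1.1315
  (v10,v7,v6) [++-] → (0, -1.0241, -1.9395)–(-0.282503, -1.0241, -1.8316)  len=0.3024
  (v3,v9,v4) [-+-] → (1.54834, -1.0241, 0.565759)–(0.282503, -1.0241, 1.8316)  len=1.7902
  (v3,v6,v8) [--+] → (0.282503, -1.0241, -1.8316)–(1.54834, -1.0241, -0.565759)  len=1.7902
  (v3,v8,v9) [-++] → (1.54834, -1.0241, -0.565759)–(1.54834, -1.0241, 0.565759)  len=1.1315
  (v4,v9,v5) [-++] → (0.282503, -1.0241, 1.8316)–(0, -1.0241, 1.9395)  len=0.3024
  (v2,v4,v11) [--+] → (-0.282503, -1.0241, 1.8316)–(-1.54834, -1.0241, 0.565759)  len=1.7902
  (v6,v2,v10) [--+] → (-1.54834, -1.0241, -0.565759)–(-0.282503, -1.0241, -1.8316)  len=1.7902
  (v8,v6,v7) [+-+] → (0.282503, -1.0241, -1.8316)–(0, -1.0241, -1.9395)  len=0.3024

Chained into 1 loop(s):
  loop 1: 10 segments, perimeter = 10.6333
Total perimeter = 10.633


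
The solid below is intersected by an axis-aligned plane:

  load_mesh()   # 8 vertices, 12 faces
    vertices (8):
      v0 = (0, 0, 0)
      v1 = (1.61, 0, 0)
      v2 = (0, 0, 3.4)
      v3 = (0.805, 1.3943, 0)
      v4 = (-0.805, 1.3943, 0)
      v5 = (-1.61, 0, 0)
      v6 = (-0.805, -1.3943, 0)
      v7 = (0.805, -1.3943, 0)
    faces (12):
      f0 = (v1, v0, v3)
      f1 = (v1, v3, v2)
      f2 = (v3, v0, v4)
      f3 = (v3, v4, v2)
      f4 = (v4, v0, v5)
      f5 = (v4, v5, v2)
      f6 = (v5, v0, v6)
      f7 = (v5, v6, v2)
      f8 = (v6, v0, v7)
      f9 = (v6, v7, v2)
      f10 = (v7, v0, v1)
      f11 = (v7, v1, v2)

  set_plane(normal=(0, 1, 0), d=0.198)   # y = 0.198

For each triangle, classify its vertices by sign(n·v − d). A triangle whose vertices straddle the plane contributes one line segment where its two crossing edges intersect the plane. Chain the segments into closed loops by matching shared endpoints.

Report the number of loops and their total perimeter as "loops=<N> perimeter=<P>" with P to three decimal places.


loops=1 perimeter=9.675

Straddling triangles (6 of 12):
  (v1,v0,v3) [--+] → (0.114315, 0.198, 0)–(1.49568, 0.198, 0)  len=1.3814
  (v1,v3,v2) [-+-] → (1.49568, 0.198, 0)–(0.114315, 0.198, 2.91718)  len=3.2277
  (v3,v0,v4) [+-+] → (0.114315, 0.198, 0)–(-0.114315, 0.198, 0)  len=0.2286
  (v3,v4,v2) [++-] → (-0.114315, 0.198, 2.91718)–(0.114315, 0.198, 2.91718)  len=0.2286
  (v4,v0,v5) [+--] → (-0.114315, 0.198, 0)–(-1.49568, 0.198, 0)  len=1.3814
  (v4,v5,v2) [+--] → (-1.49568, 0.198, 0)–(-0.114315, 0.198, 2.91718)  len=3.2277

Chained into 1 loop(s):
  loop 1: 6 segments, perimeter = 9.6754
Total perimeter = 9.675


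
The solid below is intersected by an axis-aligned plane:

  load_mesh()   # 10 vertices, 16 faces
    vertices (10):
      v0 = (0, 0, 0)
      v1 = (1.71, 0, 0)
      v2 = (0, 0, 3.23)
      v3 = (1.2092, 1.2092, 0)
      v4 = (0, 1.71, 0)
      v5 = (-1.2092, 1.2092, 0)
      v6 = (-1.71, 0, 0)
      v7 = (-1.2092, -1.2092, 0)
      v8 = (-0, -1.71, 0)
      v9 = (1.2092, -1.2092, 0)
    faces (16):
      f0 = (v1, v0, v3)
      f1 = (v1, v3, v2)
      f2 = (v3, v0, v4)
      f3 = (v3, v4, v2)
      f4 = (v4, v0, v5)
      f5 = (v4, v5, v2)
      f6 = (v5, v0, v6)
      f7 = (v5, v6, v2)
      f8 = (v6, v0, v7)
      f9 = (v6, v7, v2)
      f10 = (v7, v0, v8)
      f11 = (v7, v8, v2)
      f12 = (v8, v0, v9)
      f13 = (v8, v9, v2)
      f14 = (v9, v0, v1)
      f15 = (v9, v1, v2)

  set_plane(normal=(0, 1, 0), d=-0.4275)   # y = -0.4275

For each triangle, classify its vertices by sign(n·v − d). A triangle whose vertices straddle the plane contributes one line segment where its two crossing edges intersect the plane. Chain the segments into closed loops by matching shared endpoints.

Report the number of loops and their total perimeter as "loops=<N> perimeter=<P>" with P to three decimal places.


Straddling triangles (8 of 16):
  (v6,v0,v7) [++-] → (-0.4275, -0.4275, 0)–(-1.53295, -0.4275, 0)  len=1.1054
  (v6,v7,v2) [+-+] → (-1.53295, -0.4275, 0)–(-0.4275, -0.4275, 2.08807)  len=2.3626
  (v7,v0,v8) [-+-] → (-0.4275, -0.4275, 0)–(0, -0.4275, 0)  len=0.4275
  (v7,v8,v2) [--+] → (0, -0.4275, 2.4225)–(-0.4275, -0.4275, 2.08807)  len=0.5428
  (v8,v0,v9) [-+-] → (0, -0.4275, 0)–(0.4275, -0.4275, 0)  len=0.4275
  (v8,v9,v2) [--+] → (0.4275, -0.4275, 2.08807)–(0, -0.4275, 2.4225)  len=0.5428
  (v9,v0,v1) [-++] → (0.4275, -0.4275, 0)–(1.53295, -0.4275, 0)  len=1.1054
  (v9,v1,v2) [-++] → (1.53295, -0.4275, 0)–(0.4275, -0.4275, 2.08807)  len=2.3626

Chained into 1 loop(s):
  loop 1: 8 segments, perimeter = 8.8767
Total perimeter = 8.877

loops=1 perimeter=8.877


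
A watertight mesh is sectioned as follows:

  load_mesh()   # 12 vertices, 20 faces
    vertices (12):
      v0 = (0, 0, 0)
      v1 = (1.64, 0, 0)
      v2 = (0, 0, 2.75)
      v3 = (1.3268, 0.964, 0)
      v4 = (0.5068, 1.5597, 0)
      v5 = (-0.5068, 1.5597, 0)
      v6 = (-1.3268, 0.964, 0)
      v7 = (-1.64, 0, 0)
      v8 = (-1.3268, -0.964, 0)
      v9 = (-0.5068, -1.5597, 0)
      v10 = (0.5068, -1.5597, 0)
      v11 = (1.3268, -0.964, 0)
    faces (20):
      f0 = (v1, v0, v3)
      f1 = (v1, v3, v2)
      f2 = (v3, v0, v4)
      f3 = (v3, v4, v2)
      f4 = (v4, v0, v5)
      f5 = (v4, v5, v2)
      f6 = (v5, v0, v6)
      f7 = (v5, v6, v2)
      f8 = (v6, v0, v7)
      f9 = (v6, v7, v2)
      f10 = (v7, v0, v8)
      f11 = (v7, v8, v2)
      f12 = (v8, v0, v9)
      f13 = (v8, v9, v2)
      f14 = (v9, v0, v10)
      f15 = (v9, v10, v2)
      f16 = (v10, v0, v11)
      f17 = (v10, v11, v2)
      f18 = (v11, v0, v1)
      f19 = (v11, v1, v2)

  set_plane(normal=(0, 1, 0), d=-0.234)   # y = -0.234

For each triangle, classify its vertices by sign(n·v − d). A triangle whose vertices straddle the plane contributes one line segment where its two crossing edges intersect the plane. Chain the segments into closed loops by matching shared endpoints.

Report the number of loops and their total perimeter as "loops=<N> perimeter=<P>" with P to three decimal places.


Straddling triangles (10 of 20):
  (v7,v0,v8) [++-] → (-0.322066, -0.234, 0)–(-1.56397, -0.234, 0)  len=1.2419
  (v7,v8,v2) [+-+] → (-1.56397, -0.234, 0)–(-0.322066, -0.234, 2.08247)  len=2.4247
  (v8,v0,v9) [-+-] → (-0.322066, -0.234, 0)–(-0.0760346, -0.234, 0)  len=0.2460
  (v8,v9,v2) [--+] → (-0.0760346, -0.234, 2.33742)–(-0.322066, -0.234, 2.08247)  len=0.3543
  (v9,v0,v10) [-+-] → (-0.0760346, -0.234, 0)–(0.0760346, -0.234, 0)  len=0.1521
  (v9,v10,v2) [--+] → (0.0760346, -0.234, 2.33742)–(-0.0760346, -0.234, 2.33742)  len=0.1521
  (v10,v0,v11) [-+-] → (0.0760346, -0.234, 0)–(0.322066, -0.234, 0)  len=0.2460
  (v10,v11,v2) [--+] → (0.322066, -0.234, 2.08247)–(0.0760346, -0.234, 2.33742)  len=0.3543
  (v11,v0,v1) [-++] → (0.322066, -0.234, 0)–(1.56397, -0.234, 0)  len=1.2419
  (v11,v1,v2) [-++] → (1.56397, -0.234, 0)–(0.322066, -0.234, 2.08247)  len=2.4247

Chained into 1 loop(s):
  loop 1: 10 segments, perimeter = 8.8380
Total perimeter = 8.838

loops=1 perimeter=8.838


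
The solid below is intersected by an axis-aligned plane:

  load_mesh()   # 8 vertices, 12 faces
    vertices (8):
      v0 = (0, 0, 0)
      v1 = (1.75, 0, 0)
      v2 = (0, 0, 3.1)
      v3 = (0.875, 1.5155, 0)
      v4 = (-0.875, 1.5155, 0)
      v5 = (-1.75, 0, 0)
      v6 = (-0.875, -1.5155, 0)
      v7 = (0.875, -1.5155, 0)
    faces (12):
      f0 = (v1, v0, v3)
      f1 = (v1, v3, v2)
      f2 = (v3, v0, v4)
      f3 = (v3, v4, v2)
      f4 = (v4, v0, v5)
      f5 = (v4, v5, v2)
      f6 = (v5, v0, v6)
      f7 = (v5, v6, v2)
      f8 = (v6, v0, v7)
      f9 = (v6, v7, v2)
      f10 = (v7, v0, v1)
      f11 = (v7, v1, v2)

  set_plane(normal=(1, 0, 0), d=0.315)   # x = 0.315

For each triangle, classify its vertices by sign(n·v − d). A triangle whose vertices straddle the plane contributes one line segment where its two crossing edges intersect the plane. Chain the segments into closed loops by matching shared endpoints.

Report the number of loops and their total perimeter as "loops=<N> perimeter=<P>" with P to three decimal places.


Straddling triangles (8 of 12):
  (v1,v0,v3) [+-+] → (0.315, 0, 0)–(0.315, 0.54558, 0)  len=0.5456
  (v1,v3,v2) [++-] → (0.315, 0.54558, 1.984)–(0.315, 0, 2.542)  len=0.7804
  (v3,v0,v4) [+--] → (0.315, 0.54558, 0)–(0.315, 1.5155, 0)  len=0.9699
  (v3,v4,v2) [+--] → (0.315, 1.5155, 0)–(0.315, 0.54558, 1.984)  len=2.2084
  (v6,v0,v7) [--+] → (0.315, -0.54558, 0)–(0.315, -1.5155, 0)  len=0.9699
  (v6,v7,v2) [-+-] → (0.315, -1.5155, 0)–(0.315, -0.54558, 1.984)  len=2.2084
  (v7,v0,v1) [+-+] → (0.315, -0.54558, 0)–(0.315, 0, 0)  len=0.5456
  (v7,v1,v2) [++-] → (0.315, 0, 2.542)–(0.315, -0.54558, 1.984)  len=0.7804

Chained into 1 loop(s):
  loop 1: 8 segments, perimeter = 9.0086
Total perimeter = 9.009

loops=1 perimeter=9.009


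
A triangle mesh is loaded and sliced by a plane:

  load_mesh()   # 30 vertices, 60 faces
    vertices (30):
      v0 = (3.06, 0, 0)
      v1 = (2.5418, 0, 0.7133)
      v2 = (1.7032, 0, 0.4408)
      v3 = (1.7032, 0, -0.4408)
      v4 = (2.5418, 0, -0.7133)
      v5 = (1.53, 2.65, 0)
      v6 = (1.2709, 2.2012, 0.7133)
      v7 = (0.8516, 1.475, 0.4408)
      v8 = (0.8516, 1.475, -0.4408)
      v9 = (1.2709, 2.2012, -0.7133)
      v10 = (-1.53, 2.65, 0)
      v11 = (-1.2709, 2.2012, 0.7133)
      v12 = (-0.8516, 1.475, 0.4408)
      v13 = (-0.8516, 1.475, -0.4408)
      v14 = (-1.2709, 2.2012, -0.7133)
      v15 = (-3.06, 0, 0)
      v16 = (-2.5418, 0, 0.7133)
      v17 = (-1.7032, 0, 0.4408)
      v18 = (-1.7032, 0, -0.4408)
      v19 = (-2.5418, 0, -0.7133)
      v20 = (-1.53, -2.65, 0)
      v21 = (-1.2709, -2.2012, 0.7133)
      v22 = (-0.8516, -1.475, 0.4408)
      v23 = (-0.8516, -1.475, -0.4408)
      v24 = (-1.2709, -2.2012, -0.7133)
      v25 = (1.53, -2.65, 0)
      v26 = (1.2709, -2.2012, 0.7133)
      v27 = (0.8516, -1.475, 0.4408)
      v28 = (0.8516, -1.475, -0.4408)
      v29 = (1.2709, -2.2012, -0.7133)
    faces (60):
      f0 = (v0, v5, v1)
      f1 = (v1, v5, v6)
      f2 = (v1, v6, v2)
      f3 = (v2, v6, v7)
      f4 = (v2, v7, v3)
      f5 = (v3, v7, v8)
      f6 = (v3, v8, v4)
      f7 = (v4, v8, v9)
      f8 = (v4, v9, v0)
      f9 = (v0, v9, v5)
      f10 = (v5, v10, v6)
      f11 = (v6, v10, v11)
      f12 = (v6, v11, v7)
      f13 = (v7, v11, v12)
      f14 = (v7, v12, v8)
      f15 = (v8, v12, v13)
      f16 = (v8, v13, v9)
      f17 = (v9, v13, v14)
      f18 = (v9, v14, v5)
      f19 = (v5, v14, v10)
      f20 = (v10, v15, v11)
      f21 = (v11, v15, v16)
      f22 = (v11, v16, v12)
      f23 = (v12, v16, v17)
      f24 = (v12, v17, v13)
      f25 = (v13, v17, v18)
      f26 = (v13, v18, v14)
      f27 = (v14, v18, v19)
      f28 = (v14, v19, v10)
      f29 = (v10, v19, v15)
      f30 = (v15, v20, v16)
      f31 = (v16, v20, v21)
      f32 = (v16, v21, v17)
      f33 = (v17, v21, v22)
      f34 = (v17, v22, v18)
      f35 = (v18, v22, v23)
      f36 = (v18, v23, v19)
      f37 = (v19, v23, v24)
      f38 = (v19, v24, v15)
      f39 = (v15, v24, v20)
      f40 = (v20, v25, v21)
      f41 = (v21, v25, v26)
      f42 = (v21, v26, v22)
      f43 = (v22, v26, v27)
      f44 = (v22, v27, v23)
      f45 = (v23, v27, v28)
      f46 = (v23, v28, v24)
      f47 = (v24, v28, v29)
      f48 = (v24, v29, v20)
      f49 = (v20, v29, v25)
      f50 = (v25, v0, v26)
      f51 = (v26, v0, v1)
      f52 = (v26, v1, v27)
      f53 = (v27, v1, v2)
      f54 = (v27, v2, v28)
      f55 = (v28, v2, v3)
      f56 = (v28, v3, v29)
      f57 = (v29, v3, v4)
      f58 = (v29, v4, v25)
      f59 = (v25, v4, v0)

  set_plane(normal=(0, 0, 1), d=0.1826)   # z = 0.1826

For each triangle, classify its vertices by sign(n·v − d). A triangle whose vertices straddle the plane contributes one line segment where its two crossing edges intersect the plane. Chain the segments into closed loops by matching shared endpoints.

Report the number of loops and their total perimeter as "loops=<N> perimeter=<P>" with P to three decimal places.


loops=2 perimeter=27.783

Straddling triangles (24 of 60):
  (v0,v5,v1) [--+] → (1.78901, 1.97162, 0.1826)–(2.92734, 0, 0.1826)  len=2.2766
  (v1,v5,v6) [+-+] → (1.78901, 1.97162, 0.1826)–(1.46367, 2.53511, 0.1826)  len=0.6507
  (v2,v7,v3) [++-] → (1.10101, 1.04301, 0.1826)–(1.7032, 0, 0.1826)  len=1.2044
  (v3,v7,v8) [-+-] → (1.10101, 1.04301, 0.1826)–(0.8516, 1.475, 0.1826)  len=0.4988
  (v5,v10,v6) [--+] → (-0.812988, 2.53511, 0.1826)–(1.46367, 2.53511, 0.1826)  len=2.2767
  (v6,v10,v11) [+-+] → (-0.812988, 2.53511, 0.1826)–(-1.46367, 2.53511, 0.1826)  len=0.6507
  (v7,v12,v8) [++-] → (-0.352773, 1.475, 0.1826)–(0.8516, 1.475, 0.1826)  len=1.2044
  (v8,v12,v13) [-+-] → (-0.352773, 1.475, 0.1826)–(-0.8516, 1.475, 0.1826)  len=0.4988
  (v10,v15,v11) [--+] → (-2.602, 0.563492, 0.1826)–(-1.46367, 2.53511, 0.1826)  len=2.2766
  (v11,v15,v16) [+-+] → (-2.602, 0.563492, 0.1826)–(-2.92734, 0, 0.1826)  len=0.6507
  (v12,v17,v13) [++-] → (-1.45379, 0.431993, 0.1826)–(-0.8516, 1.475, 0.1826)  len=1.2044
  (v13,v17,v18) [-+-] → (-1.45379, 0.431993, 0.1826)–(-1.7032, 0, 0.1826)  len=0.4988
  (v15,v20,v16) [--+] → (-1.78901, -1.97162, 0.1826)–(-2.92734, 0, 0.1826)  len=2.2766
  (v16,v20,v21) [+-+] → (-1.78901, -1.97162, 0.1826)–(-1.46367, -2.53511, 0.1826)  len=0.6507
  (v17,v22,v18) [++-] → (-1.10101, -1.04301, 0.1826)–(-1.7032, 0, 0.1826)  len=1.2044
  (v18,v22,v23) [-+-] → (-1.10101, -1.04301, 0.1826)–(-0.8516, -1.475, 0.1826)  len=0.4988
  (v20,v25,v21) [--+] → (0.812988, -2.53511, 0.1826)–(-1.46367, -2.53511, 0.1826)  len=2.2767
  (v21,v25,v26) [+-+] → (0.812988, -2.53511, 0.1826)–(1.46367, -2.53511, 0.1826)  len=0.6507
  (v22,v27,v23) [++-] → (0.352773, -1.475, 0.1826)–(-0.8516, -1.475, 0.1826)  len=1.2044
  (v23,v27,v28) [-+-] → (0.352773, -1.475, 0.1826)–(0.8516, -1.475, 0.1826)  len=0.4988
  (v25,v0,v26) [--+] → (2.602, -0.563492, 0.1826)–(1.46367, -2.53511, 0.1826)  len=2.2766
  (v26,v0,v1) [+-+] → (2.602, -0.563492, 0.1826)–(2.92734, 0, 0.1826)  len=0.6507
  (v27,v2,v28) [++-] → (1.45379, -0.431993, 0.1826)–(0.8516, -1.475, 0.1826)  len=1.2044
  (v28,v2,v3) [-+-] → (1.45379, -0.431993, 0.1826)–(1.7032, 0, 0.1826)  len=0.4988

Chained into 2 loop(s):
  loop 1: 12 segments, perimeter = 17.5639
  loop 2: 12 segments, perimeter = 10.2191
Total perimeter = 27.783
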